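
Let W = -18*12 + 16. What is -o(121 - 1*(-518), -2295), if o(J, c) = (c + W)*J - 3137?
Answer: 1597442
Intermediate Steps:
W = -200 (W = -216 + 16 = -200)
o(J, c) = -3137 + J*(-200 + c) (o(J, c) = (c - 200)*J - 3137 = (-200 + c)*J - 3137 = J*(-200 + c) - 3137 = -3137 + J*(-200 + c))
-o(121 - 1*(-518), -2295) = -(-3137 - 200*(121 - 1*(-518)) + (121 - 1*(-518))*(-2295)) = -(-3137 - 200*(121 + 518) + (121 + 518)*(-2295)) = -(-3137 - 200*639 + 639*(-2295)) = -(-3137 - 127800 - 1466505) = -1*(-1597442) = 1597442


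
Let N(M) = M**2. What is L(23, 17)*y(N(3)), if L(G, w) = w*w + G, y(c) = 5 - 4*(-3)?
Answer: 5304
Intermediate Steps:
y(c) = 17 (y(c) = 5 + 12 = 17)
L(G, w) = G + w**2 (L(G, w) = w**2 + G = G + w**2)
L(23, 17)*y(N(3)) = (23 + 17**2)*17 = (23 + 289)*17 = 312*17 = 5304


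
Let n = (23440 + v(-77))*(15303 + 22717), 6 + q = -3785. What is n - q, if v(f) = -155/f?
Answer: 68627722607/77 ≈ 8.9127e+8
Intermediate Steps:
q = -3791 (q = -6 - 3785 = -3791)
n = 68627430700/77 (n = (23440 - 155/(-77))*(15303 + 22717) = (23440 - 155*(-1/77))*38020 = (23440 + 155/77)*38020 = (1805035/77)*38020 = 68627430700/77 ≈ 8.9127e+8)
n - q = 68627430700/77 - 1*(-3791) = 68627430700/77 + 3791 = 68627722607/77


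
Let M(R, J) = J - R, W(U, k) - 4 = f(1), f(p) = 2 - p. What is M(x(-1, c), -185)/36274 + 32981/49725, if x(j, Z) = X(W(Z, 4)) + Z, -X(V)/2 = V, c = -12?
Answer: 91403663/138748050 ≈ 0.65877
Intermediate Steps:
W(U, k) = 5 (W(U, k) = 4 + (2 - 1*1) = 4 + (2 - 1) = 4 + 1 = 5)
X(V) = -2*V
x(j, Z) = -10 + Z (x(j, Z) = -2*5 + Z = -10 + Z)
M(x(-1, c), -185)/36274 + 32981/49725 = (-185 - (-10 - 12))/36274 + 32981/49725 = (-185 - 1*(-22))*(1/36274) + 32981*(1/49725) = (-185 + 22)*(1/36274) + 2537/3825 = -163*1/36274 + 2537/3825 = -163/36274 + 2537/3825 = 91403663/138748050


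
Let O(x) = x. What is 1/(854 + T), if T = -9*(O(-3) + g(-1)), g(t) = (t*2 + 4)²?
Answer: 1/845 ≈ 0.0011834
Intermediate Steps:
g(t) = (4 + 2*t)² (g(t) = (2*t + 4)² = (4 + 2*t)²)
T = -9 (T = -9*(-3 + 4*(2 - 1)²) = -9*(-3 + 4*1²) = -9*(-3 + 4*1) = -9*(-3 + 4) = -9*1 = -9)
1/(854 + T) = 1/(854 - 9) = 1/845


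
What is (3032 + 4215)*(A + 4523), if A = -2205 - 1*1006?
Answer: 9508064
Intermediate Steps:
A = -3211 (A = -2205 - 1006 = -3211)
(3032 + 4215)*(A + 4523) = (3032 + 4215)*(-3211 + 4523) = 7247*1312 = 9508064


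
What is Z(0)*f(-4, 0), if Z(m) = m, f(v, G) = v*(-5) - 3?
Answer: 0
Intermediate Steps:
f(v, G) = -3 - 5*v (f(v, G) = -5*v - 3 = -3 - 5*v)
Z(0)*f(-4, 0) = 0*(-3 - 5*(-4)) = 0*(-3 + 20) = 0*17 = 0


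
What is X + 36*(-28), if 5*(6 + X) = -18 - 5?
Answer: -5093/5 ≈ -1018.6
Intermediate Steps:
X = -53/5 (X = -6 + (-18 - 5)/5 = -6 + (⅕)*(-23) = -6 - 23/5 = -53/5 ≈ -10.600)
X + 36*(-28) = -53/5 + 36*(-28) = -53/5 - 1008 = -5093/5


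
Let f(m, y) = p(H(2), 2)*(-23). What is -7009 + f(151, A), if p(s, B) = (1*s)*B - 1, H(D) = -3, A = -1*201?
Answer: -6848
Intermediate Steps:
A = -201
p(s, B) = -1 + B*s (p(s, B) = s*B - 1 = B*s - 1 = -1 + B*s)
f(m, y) = 161 (f(m, y) = (-1 + 2*(-3))*(-23) = (-1 - 6)*(-23) = -7*(-23) = 161)
-7009 + f(151, A) = -7009 + 161 = -6848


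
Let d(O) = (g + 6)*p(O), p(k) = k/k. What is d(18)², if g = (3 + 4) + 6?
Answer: 361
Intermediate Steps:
p(k) = 1
g = 13 (g = 7 + 6 = 13)
d(O) = 19 (d(O) = (13 + 6)*1 = 19*1 = 19)
d(18)² = 19² = 361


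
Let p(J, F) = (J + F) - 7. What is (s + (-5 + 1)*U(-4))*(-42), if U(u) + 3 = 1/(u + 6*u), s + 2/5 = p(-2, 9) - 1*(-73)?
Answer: -17796/5 ≈ -3559.2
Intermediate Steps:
p(J, F) = -7 + F + J (p(J, F) = (F + J) - 7 = -7 + F + J)
s = 363/5 (s = -⅖ + ((-7 + 9 - 2) - 1*(-73)) = -⅖ + (0 + 73) = -⅖ + 73 = 363/5 ≈ 72.600)
U(u) = -3 + 1/(7*u) (U(u) = -3 + 1/(u + 6*u) = -3 + 1/(7*u))
(s + (-5 + 1)*U(-4))*(-42) = (363/5 + (-5 + 1)*(-3 + (⅐)/(-4)))*(-42) = (363/5 - 4*(-3 + (⅐)*(-¼)))*(-42) = (363/5 - 4*(-3 - 1/28))*(-42) = (363/5 - 4*(-85/28))*(-42) = (363/5 + 85/7)*(-42) = (2966/35)*(-42) = -17796/5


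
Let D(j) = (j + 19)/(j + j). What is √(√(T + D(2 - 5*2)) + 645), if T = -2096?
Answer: √(2580 + I*√33547)/2 ≈ 25.413 + 0.90092*I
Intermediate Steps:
D(j) = (19 + j)/(2*j) (D(j) = (19 + j)/((2*j)) = (19 + j)*(1/(2*j)) = (19 + j)/(2*j))
√(√(T + D(2 - 5*2)) + 645) = √(√(-2096 + (19 + (2 - 5*2))/(2*(2 - 5*2))) + 645) = √(√(-2096 + (19 + (2 - 10))/(2*(2 - 10))) + 645) = √(√(-2096 + (½)*(19 - 8)/(-8)) + 645) = √(√(-2096 + (½)*(-⅛)*11) + 645) = √(√(-2096 - 11/16) + 645) = √(√(-33547/16) + 645) = √(I*√33547/4 + 645) = √(645 + I*√33547/4)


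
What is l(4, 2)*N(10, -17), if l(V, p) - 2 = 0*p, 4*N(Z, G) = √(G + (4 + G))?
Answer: I*√30/2 ≈ 2.7386*I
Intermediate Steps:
N(Z, G) = √(4 + 2*G)/4 (N(Z, G) = √(G + (4 + G))/4 = √(4 + 2*G)/4)
l(V, p) = 2 (l(V, p) = 2 + 0*p = 2 + 0 = 2)
l(4, 2)*N(10, -17) = 2*(√(4 + 2*(-17))/4) = 2*(√(4 - 34)/4) = 2*(√(-30)/4) = 2*((I*√30)/4) = 2*(I*√30/4) = I*√30/2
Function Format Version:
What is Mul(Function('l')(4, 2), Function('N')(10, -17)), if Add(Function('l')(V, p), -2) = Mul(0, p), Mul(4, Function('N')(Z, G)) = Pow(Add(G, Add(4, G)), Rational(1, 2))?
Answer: Mul(Rational(1, 2), I, Pow(30, Rational(1, 2))) ≈ Mul(2.7386, I)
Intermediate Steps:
Function('N')(Z, G) = Mul(Rational(1, 4), Pow(Add(4, Mul(2, G)), Rational(1, 2))) (Function('N')(Z, G) = Mul(Rational(1, 4), Pow(Add(G, Add(4, G)), Rational(1, 2))) = Mul(Rational(1, 4), Pow(Add(4, Mul(2, G)), Rational(1, 2))))
Function('l')(V, p) = 2 (Function('l')(V, p) = Add(2, Mul(0, p)) = Add(2, 0) = 2)
Mul(Function('l')(4, 2), Function('N')(10, -17)) = Mul(2, Mul(Rational(1, 4), Pow(Add(4, Mul(2, -17)), Rational(1, 2)))) = Mul(2, Mul(Rational(1, 4), Pow(Add(4, -34), Rational(1, 2)))) = Mul(2, Mul(Rational(1, 4), Pow(-30, Rational(1, 2)))) = Mul(2, Mul(Rational(1, 4), Mul(I, Pow(30, Rational(1, 2))))) = Mul(2, Mul(Rational(1, 4), I, Pow(30, Rational(1, 2)))) = Mul(Rational(1, 2), I, Pow(30, Rational(1, 2)))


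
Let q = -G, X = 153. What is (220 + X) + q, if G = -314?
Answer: 687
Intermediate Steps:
q = 314 (q = -1*(-314) = 314)
(220 + X) + q = (220 + 153) + 314 = 373 + 314 = 687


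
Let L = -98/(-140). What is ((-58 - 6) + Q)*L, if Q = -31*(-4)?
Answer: 42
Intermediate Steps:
Q = 124
L = 7/10 (L = -98*(-1/140) = 7/10 ≈ 0.70000)
((-58 - 6) + Q)*L = ((-58 - 6) + 124)*(7/10) = (-64 + 124)*(7/10) = 60*(7/10) = 42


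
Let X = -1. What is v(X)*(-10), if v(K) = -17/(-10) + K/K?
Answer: -27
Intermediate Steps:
v(K) = 27/10 (v(K) = -17*(-1/10) + 1 = 17/10 + 1 = 27/10)
v(X)*(-10) = (27/10)*(-10) = -27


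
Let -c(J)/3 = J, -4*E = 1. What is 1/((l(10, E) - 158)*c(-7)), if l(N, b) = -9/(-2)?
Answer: -2/6447 ≈ -0.00031022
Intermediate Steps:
E = -¼ (E = -¼*1 = -¼ ≈ -0.25000)
c(J) = -3*J
l(N, b) = 9/2 (l(N, b) = -9*(-½) = 9/2)
1/((l(10, E) - 158)*c(-7)) = 1/((9/2 - 158)*(-3*(-7))) = 1/(-307/2*21) = 1/(-6447/2) = -2/6447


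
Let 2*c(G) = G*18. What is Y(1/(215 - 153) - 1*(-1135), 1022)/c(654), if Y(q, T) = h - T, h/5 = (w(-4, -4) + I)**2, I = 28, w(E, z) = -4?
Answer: 929/2943 ≈ 0.31566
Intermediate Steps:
c(G) = 9*G (c(G) = (G*18)/2 = (18*G)/2 = 9*G)
h = 2880 (h = 5*(-4 + 28)**2 = 5*24**2 = 5*576 = 2880)
Y(q, T) = 2880 - T
Y(1/(215 - 153) - 1*(-1135), 1022)/c(654) = (2880 - 1*1022)/((9*654)) = (2880 - 1022)/5886 = 1858*(1/5886) = 929/2943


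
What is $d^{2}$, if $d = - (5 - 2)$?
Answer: $9$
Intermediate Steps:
$d = -3$ ($d = \left(-1\right) 3 = -3$)
$d^{2} = \left(-3\right)^{2} = 9$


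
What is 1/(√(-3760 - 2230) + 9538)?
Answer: 4769/45489717 - I*√5990/90979434 ≈ 0.00010484 - 8.5069e-7*I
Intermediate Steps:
1/(√(-3760 - 2230) + 9538) = 1/(√(-5990) + 9538) = 1/(I*√5990 + 9538) = 1/(9538 + I*√5990)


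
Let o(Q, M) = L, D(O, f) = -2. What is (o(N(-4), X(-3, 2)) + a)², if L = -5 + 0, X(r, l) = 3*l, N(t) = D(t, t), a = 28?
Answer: 529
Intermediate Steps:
N(t) = -2
L = -5
o(Q, M) = -5
(o(N(-4), X(-3, 2)) + a)² = (-5 + 28)² = 23² = 529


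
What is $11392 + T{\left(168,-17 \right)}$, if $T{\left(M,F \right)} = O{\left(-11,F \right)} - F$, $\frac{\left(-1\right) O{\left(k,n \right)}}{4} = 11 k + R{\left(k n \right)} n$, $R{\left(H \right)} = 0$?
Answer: $11893$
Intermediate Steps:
$O{\left(k,n \right)} = - 44 k$ ($O{\left(k,n \right)} = - 4 \left(11 k + 0 n\right) = - 4 \left(11 k + 0\right) = - 4 \cdot 11 k = - 44 k$)
$T{\left(M,F \right)} = 484 - F$ ($T{\left(M,F \right)} = \left(-44\right) \left(-11\right) - F = 484 - F$)
$11392 + T{\left(168,-17 \right)} = 11392 + \left(484 - -17\right) = 11392 + \left(484 + 17\right) = 11392 + 501 = 11893$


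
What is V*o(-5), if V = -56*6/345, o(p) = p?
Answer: 112/23 ≈ 4.8696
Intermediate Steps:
V = -112/115 (V = -336*1/345 = -112/115 ≈ -0.97391)
V*o(-5) = -112/115*(-5) = 112/23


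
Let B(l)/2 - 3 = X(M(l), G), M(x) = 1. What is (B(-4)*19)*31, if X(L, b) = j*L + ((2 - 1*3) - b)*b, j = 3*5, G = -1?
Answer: 21204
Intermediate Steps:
j = 15
X(L, b) = 15*L + b*(-1 - b) (X(L, b) = 15*L + ((2 - 1*3) - b)*b = 15*L + ((2 - 3) - b)*b = 15*L + (-1 - b)*b = 15*L + b*(-1 - b))
B(l) = 36 (B(l) = 6 + 2*(-1*(-1) - 1*(-1)² + 15*1) = 6 + 2*(1 - 1*1 + 15) = 6 + 2*(1 - 1 + 15) = 6 + 2*15 = 6 + 30 = 36)
(B(-4)*19)*31 = (36*19)*31 = 684*31 = 21204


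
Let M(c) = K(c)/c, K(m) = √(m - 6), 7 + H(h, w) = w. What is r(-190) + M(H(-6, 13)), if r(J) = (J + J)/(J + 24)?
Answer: 190/83 ≈ 2.2892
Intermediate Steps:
H(h, w) = -7 + w
r(J) = 2*J/(24 + J) (r(J) = (2*J)/(24 + J) = 2*J/(24 + J))
K(m) = √(-6 + m)
M(c) = √(-6 + c)/c
r(-190) + M(H(-6, 13)) = 2*(-190)/(24 - 190) + √(-6 + (-7 + 13))/(-7 + 13) = 2*(-190)/(-166) + √(-6 + 6)/6 = 2*(-190)*(-1/166) + √0/6 = 190/83 + (⅙)*0 = 190/83 + 0 = 190/83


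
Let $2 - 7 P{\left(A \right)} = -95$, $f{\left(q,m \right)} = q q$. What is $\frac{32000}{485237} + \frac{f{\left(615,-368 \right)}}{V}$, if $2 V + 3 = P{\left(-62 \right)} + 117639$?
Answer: $\frac{2595756268550}{399616446113} \approx 6.4956$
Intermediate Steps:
$f{\left(q,m \right)} = q^{2}$
$P{\left(A \right)} = \frac{97}{7}$ ($P{\left(A \right)} = \frac{2}{7} - - \frac{95}{7} = \frac{2}{7} + \frac{95}{7} = \frac{97}{7}$)
$V = \frac{823549}{14}$ ($V = - \frac{3}{2} + \frac{\frac{97}{7} + 117639}{2} = - \frac{3}{2} + \frac{1}{2} \cdot \frac{823570}{7} = - \frac{3}{2} + \frac{411785}{7} = \frac{823549}{14} \approx 58825.0$)
$\frac{32000}{485237} + \frac{f{\left(615,-368 \right)}}{V} = \frac{32000}{485237} + \frac{615^{2}}{\frac{823549}{14}} = 32000 \cdot \frac{1}{485237} + 378225 \cdot \frac{14}{823549} = \frac{32000}{485237} + \frac{5295150}{823549} = \frac{2595756268550}{399616446113}$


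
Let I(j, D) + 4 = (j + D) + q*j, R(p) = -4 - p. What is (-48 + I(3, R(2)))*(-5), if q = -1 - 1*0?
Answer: 290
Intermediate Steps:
q = -1 (q = -1 + 0 = -1)
I(j, D) = -4 + D (I(j, D) = -4 + ((j + D) - j) = -4 + ((D + j) - j) = -4 + D)
(-48 + I(3, R(2)))*(-5) = (-48 + (-4 + (-4 - 1*2)))*(-5) = (-48 + (-4 + (-4 - 2)))*(-5) = (-48 + (-4 - 6))*(-5) = (-48 - 10)*(-5) = -58*(-5) = 290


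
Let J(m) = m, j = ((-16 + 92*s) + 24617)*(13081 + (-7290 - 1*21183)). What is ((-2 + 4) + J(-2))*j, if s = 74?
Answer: 0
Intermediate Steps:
j = -483447328 (j = ((-16 + 92*74) + 24617)*(13081 + (-7290 - 1*21183)) = ((-16 + 6808) + 24617)*(13081 + (-7290 - 21183)) = (6792 + 24617)*(13081 - 28473) = 31409*(-15392) = -483447328)
((-2 + 4) + J(-2))*j = ((-2 + 4) - 2)*(-483447328) = (2 - 2)*(-483447328) = 0*(-483447328) = 0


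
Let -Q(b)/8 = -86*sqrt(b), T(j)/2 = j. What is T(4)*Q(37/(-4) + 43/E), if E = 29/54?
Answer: 2752*sqrt(238235)/29 ≈ 46318.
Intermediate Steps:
E = 29/54 (E = 29*(1/54) = 29/54 ≈ 0.53704)
T(j) = 2*j
Q(b) = 688*sqrt(b) (Q(b) = -(-688)*sqrt(b) = 688*sqrt(b))
T(4)*Q(37/(-4) + 43/E) = (2*4)*(688*sqrt(37/(-4) + 43/(29/54))) = 8*(688*sqrt(37*(-1/4) + 43*(54/29))) = 8*(688*sqrt(-37/4 + 2322/29)) = 8*(688*sqrt(8215/116)) = 8*(688*(sqrt(238235)/58)) = 8*(344*sqrt(238235)/29) = 2752*sqrt(238235)/29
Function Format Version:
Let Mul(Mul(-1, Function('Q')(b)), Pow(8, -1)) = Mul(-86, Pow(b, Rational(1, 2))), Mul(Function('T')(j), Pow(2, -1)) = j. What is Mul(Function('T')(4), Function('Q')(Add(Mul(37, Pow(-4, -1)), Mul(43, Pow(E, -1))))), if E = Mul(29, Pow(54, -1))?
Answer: Mul(Rational(2752, 29), Pow(238235, Rational(1, 2))) ≈ 46318.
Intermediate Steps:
E = Rational(29, 54) (E = Mul(29, Rational(1, 54)) = Rational(29, 54) ≈ 0.53704)
Function('T')(j) = Mul(2, j)
Function('Q')(b) = Mul(688, Pow(b, Rational(1, 2))) (Function('Q')(b) = Mul(-8, Mul(-86, Pow(b, Rational(1, 2)))) = Mul(688, Pow(b, Rational(1, 2))))
Mul(Function('T')(4), Function('Q')(Add(Mul(37, Pow(-4, -1)), Mul(43, Pow(E, -1))))) = Mul(Mul(2, 4), Mul(688, Pow(Add(Mul(37, Pow(-4, -1)), Mul(43, Pow(Rational(29, 54), -1))), Rational(1, 2)))) = Mul(8, Mul(688, Pow(Add(Mul(37, Rational(-1, 4)), Mul(43, Rational(54, 29))), Rational(1, 2)))) = Mul(8, Mul(688, Pow(Add(Rational(-37, 4), Rational(2322, 29)), Rational(1, 2)))) = Mul(8, Mul(688, Pow(Rational(8215, 116), Rational(1, 2)))) = Mul(8, Mul(688, Mul(Rational(1, 58), Pow(238235, Rational(1, 2))))) = Mul(8, Mul(Rational(344, 29), Pow(238235, Rational(1, 2)))) = Mul(Rational(2752, 29), Pow(238235, Rational(1, 2)))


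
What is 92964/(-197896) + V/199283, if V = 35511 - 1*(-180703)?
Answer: 6065435233/9859327142 ≈ 0.61520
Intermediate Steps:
V = 216214 (V = 35511 + 180703 = 216214)
92964/(-197896) + V/199283 = 92964/(-197896) + 216214/199283 = 92964*(-1/197896) + 216214*(1/199283) = -23241/49474 + 216214/199283 = 6065435233/9859327142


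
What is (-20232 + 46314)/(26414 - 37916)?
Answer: -161/71 ≈ -2.2676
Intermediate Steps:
(-20232 + 46314)/(26414 - 37916) = 26082/(-11502) = 26082*(-1/11502) = -161/71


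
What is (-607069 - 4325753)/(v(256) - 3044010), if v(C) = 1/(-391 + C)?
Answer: 665930970/410941351 ≈ 1.6205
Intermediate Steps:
(-607069 - 4325753)/(v(256) - 3044010) = (-607069 - 4325753)/(1/(-391 + 256) - 3044010) = -4932822/(1/(-135) - 3044010) = -4932822/(-1/135 - 3044010) = -4932822/(-410941351/135) = -4932822*(-135/410941351) = 665930970/410941351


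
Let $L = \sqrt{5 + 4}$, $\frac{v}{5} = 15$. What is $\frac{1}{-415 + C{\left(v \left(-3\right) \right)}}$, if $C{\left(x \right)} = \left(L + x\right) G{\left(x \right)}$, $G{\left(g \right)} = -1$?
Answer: $- \frac{1}{193} \approx -0.0051813$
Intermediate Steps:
$v = 75$ ($v = 5 \cdot 15 = 75$)
$L = 3$ ($L = \sqrt{9} = 3$)
$C{\left(x \right)} = -3 - x$ ($C{\left(x \right)} = \left(3 + x\right) \left(-1\right) = -3 - x$)
$\frac{1}{-415 + C{\left(v \left(-3\right) \right)}} = \frac{1}{-415 - \left(3 + 75 \left(-3\right)\right)} = \frac{1}{-415 - -222} = \frac{1}{-415 + \left(-3 + 225\right)} = \frac{1}{-415 + 222} = \frac{1}{-193} = - \frac{1}{193}$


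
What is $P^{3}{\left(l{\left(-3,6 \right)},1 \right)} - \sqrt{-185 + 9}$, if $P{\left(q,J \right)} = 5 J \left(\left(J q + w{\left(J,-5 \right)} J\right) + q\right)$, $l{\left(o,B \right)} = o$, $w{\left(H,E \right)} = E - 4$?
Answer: $-421875 - 4 i \sqrt{11} \approx -4.2188 \cdot 10^{5} - 13.266 i$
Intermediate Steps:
$w{\left(H,E \right)} = -4 + E$
$P{\left(q,J \right)} = 5 J \left(q - 9 J + J q\right)$ ($P{\left(q,J \right)} = 5 J \left(\left(J q + \left(-4 - 5\right) J\right) + q\right) = 5 J \left(\left(J q - 9 J\right) + q\right) = 5 J \left(\left(- 9 J + J q\right) + q\right) = 5 J \left(q - 9 J + J q\right)$)
$P^{3}{\left(l{\left(-3,6 \right)},1 \right)} - \sqrt{-185 + 9} = \left(5 \cdot 1 \left(-3 - 9 + 1 \left(-3\right)\right)\right)^{3} - \sqrt{-185 + 9} = \left(5 \cdot 1 \left(-3 - 9 - 3\right)\right)^{3} - \sqrt{-176} = \left(5 \cdot 1 \left(-15\right)\right)^{3} - 4 i \sqrt{11} = \left(-75\right)^{3} - 4 i \sqrt{11} = -421875 - 4 i \sqrt{11}$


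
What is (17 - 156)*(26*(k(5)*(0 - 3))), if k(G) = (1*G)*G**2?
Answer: 1355250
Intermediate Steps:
k(G) = G**3 (k(G) = G*G**2 = G**3)
(17 - 156)*(26*(k(5)*(0 - 3))) = (17 - 156)*(26*(5**3*(0 - 3))) = -3614*125*(-3) = -3614*(-375) = -139*(-9750) = 1355250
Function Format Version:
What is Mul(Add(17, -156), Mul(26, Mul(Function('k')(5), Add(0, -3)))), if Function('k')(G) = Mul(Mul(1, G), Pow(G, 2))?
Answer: 1355250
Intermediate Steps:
Function('k')(G) = Pow(G, 3) (Function('k')(G) = Mul(G, Pow(G, 2)) = Pow(G, 3))
Mul(Add(17, -156), Mul(26, Mul(Function('k')(5), Add(0, -3)))) = Mul(Add(17, -156), Mul(26, Mul(Pow(5, 3), Add(0, -3)))) = Mul(-139, Mul(26, Mul(125, -3))) = Mul(-139, Mul(26, -375)) = Mul(-139, -9750) = 1355250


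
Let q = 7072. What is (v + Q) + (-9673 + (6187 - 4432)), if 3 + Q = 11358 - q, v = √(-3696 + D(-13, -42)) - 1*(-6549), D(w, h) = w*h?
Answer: 2914 + 15*I*√14 ≈ 2914.0 + 56.125*I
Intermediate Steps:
D(w, h) = h*w
v = 6549 + 15*I*√14 (v = √(-3696 - 42*(-13)) - 1*(-6549) = √(-3696 + 546) + 6549 = √(-3150) + 6549 = 15*I*√14 + 6549 = 6549 + 15*I*√14 ≈ 6549.0 + 56.125*I)
Q = 4283 (Q = -3 + (11358 - 1*7072) = -3 + (11358 - 7072) = -3 + 4286 = 4283)
(v + Q) + (-9673 + (6187 - 4432)) = ((6549 + 15*I*√14) + 4283) + (-9673 + (6187 - 4432)) = (10832 + 15*I*√14) + (-9673 + 1755) = (10832 + 15*I*√14) - 7918 = 2914 + 15*I*√14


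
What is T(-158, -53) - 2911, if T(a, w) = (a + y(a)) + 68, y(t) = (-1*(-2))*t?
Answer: -3317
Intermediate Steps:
y(t) = 2*t
T(a, w) = 68 + 3*a (T(a, w) = (a + 2*a) + 68 = 3*a + 68 = 68 + 3*a)
T(-158, -53) - 2911 = (68 + 3*(-158)) - 2911 = (68 - 474) - 2911 = -406 - 2911 = -3317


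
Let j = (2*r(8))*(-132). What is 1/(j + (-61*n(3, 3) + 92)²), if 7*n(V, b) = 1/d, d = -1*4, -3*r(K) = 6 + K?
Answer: 784/7919657 ≈ 9.8994e-5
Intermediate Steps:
r(K) = -2 - K/3 (r(K) = -(6 + K)/3 = -2 - K/3)
d = -4
n(V, b) = -1/28 (n(V, b) = (⅐)/(-4) = (⅐)*(-¼) = -1/28)
j = 1232 (j = (2*(-2 - ⅓*8))*(-132) = (2*(-2 - 8/3))*(-132) = (2*(-14/3))*(-132) = -28/3*(-132) = 1232)
1/(j + (-61*n(3, 3) + 92)²) = 1/(1232 + (-61*(-1/28) + 92)²) = 1/(1232 + (61/28 + 92)²) = 1/(1232 + (2637/28)²) = 1/(1232 + 6953769/784) = 1/(7919657/784) = 784/7919657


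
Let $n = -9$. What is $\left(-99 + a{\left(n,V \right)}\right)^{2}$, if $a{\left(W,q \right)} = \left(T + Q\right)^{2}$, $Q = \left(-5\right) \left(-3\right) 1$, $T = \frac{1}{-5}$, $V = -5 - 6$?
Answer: $\frac{9006001}{625} \approx 14410.0$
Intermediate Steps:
$V = -11$
$T = - \frac{1}{5} \approx -0.2$
$Q = 15$ ($Q = 15 \cdot 1 = 15$)
$a{\left(W,q \right)} = \frac{5476}{25}$ ($a{\left(W,q \right)} = \left(- \frac{1}{5} + 15\right)^{2} = \left(\frac{74}{5}\right)^{2} = \frac{5476}{25}$)
$\left(-99 + a{\left(n,V \right)}\right)^{2} = \left(-99 + \frac{5476}{25}\right)^{2} = \left(\frac{3001}{25}\right)^{2} = \frac{9006001}{625}$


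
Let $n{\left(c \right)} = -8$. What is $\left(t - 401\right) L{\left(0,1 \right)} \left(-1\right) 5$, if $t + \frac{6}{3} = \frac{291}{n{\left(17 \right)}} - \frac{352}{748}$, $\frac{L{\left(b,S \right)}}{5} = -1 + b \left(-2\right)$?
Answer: $- \frac{1495475}{136} \approx -10996.0$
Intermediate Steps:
$L{\left(b,S \right)} = -5 - 10 b$ ($L{\left(b,S \right)} = 5 \left(-1 + b \left(-2\right)\right) = 5 \left(-1 - 2 b\right) = -5 - 10 b$)
$t = - \frac{5283}{136}$ ($t = -2 + \left(\frac{291}{-8} - \frac{352}{748}\right) = -2 + \left(291 \left(- \frac{1}{8}\right) - \frac{8}{17}\right) = -2 - \frac{5011}{136} = - \frac{5283}{136} \approx -38.846$)
$\left(t - 401\right) L{\left(0,1 \right)} \left(-1\right) 5 = \left(- \frac{5283}{136} - 401\right) \left(-5 - 0\right) \left(-1\right) 5 = - \frac{59819 \left(-5 + 0\right) \left(-1\right) 5}{136} = - \frac{59819 \left(-5\right) \left(-1\right) 5}{136} = - \frac{59819 \cdot 5 \cdot 5}{136} = \left(- \frac{59819}{136}\right) 25 = - \frac{1495475}{136}$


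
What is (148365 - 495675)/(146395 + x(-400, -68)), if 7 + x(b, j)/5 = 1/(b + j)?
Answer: -32508216/13699295 ≈ -2.3730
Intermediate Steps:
x(b, j) = -35 + 5/(b + j)
(148365 - 495675)/(146395 + x(-400, -68)) = (148365 - 495675)/(146395 + 5*(1 - 7*(-400) - 7*(-68))/(-400 - 68)) = -347310/(146395 + 5*(1 + 2800 + 476)/(-468)) = -347310/(146395 + 5*(-1/468)*3277) = -347310/(146395 - 16385/468) = -347310/68496475/468 = -347310*468/68496475 = -32508216/13699295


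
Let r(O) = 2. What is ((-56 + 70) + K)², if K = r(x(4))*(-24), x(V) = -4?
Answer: 1156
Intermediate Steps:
K = -48 (K = 2*(-24) = -48)
((-56 + 70) + K)² = ((-56 + 70) - 48)² = (14 - 48)² = (-34)² = 1156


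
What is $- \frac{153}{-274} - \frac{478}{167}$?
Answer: $- \frac{105421}{45758} \approx -2.3039$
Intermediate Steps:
$- \frac{153}{-274} - \frac{478}{167} = \left(-153\right) \left(- \frac{1}{274}\right) - \frac{478}{167} = \frac{153}{274} - \frac{478}{167} = - \frac{105421}{45758}$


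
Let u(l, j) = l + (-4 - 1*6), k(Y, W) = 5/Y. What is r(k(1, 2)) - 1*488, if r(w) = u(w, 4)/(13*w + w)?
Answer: -6833/14 ≈ -488.07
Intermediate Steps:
u(l, j) = -10 + l (u(l, j) = l + (-4 - 6) = l - 10 = -10 + l)
r(w) = (-10 + w)/(14*w) (r(w) = (-10 + w)/(13*w + w) = (-10 + w)/((14*w)) = (-10 + w)*(1/(14*w)) = (-10 + w)/(14*w))
r(k(1, 2)) - 1*488 = (-10 + 5/1)/(14*((5/1))) - 1*488 = (-10 + 5*1)/(14*((5*1))) - 488 = (1/14)*(-10 + 5)/5 - 488 = (1/14)*(⅕)*(-5) - 488 = -1/14 - 488 = -6833/14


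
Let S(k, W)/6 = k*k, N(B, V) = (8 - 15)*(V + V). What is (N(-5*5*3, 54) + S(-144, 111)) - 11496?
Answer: 112164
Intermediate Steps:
N(B, V) = -14*V
S(k, W) = 6*k**2 (S(k, W) = 6*(k*k) = 6*k**2)
(N(-5*5*3, 54) + S(-144, 111)) - 11496 = (-14*54 + 6*(-144)**2) - 11496 = (-756 + 6*20736) - 11496 = (-756 + 124416) - 11496 = 123660 - 11496 = 112164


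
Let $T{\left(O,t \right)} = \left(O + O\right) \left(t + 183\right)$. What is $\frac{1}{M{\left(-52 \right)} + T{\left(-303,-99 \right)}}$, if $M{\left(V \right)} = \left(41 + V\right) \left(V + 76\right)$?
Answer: $- \frac{1}{51168} \approx -1.9543 \cdot 10^{-5}$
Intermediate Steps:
$M{\left(V \right)} = \left(41 + V\right) \left(76 + V\right)$
$T{\left(O,t \right)} = 2 O \left(183 + t\right)$
$\frac{1}{M{\left(-52 \right)} + T{\left(-303,-99 \right)}} = \frac{1}{\left(3116 + \left(-52\right)^{2} + 117 \left(-52\right)\right) + 2 \left(-303\right) \left(183 - 99\right)} = \frac{1}{\left(3116 + 2704 - 6084\right) + 2 \left(-303\right) 84} = \frac{1}{-264 - 50904} = \frac{1}{-51168} = - \frac{1}{51168}$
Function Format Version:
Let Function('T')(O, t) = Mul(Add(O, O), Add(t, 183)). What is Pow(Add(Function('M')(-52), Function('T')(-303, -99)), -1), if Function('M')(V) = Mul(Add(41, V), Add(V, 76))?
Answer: Rational(-1, 51168) ≈ -1.9543e-5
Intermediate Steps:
Function('M')(V) = Mul(Add(41, V), Add(76, V))
Function('T')(O, t) = Mul(2, O, Add(183, t)) (Function('T')(O, t) = Mul(Mul(2, O), Add(183, t)) = Mul(2, O, Add(183, t)))
Pow(Add(Function('M')(-52), Function('T')(-303, -99)), -1) = Pow(Add(Add(3116, Pow(-52, 2), Mul(117, -52)), Mul(2, -303, Add(183, -99))), -1) = Pow(Add(Add(3116, 2704, -6084), Mul(2, -303, 84)), -1) = Pow(Add(-264, -50904), -1) = Pow(-51168, -1) = Rational(-1, 51168)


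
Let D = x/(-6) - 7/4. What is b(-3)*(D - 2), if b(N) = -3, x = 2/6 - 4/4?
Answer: 131/12 ≈ 10.917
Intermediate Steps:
x = -2/3 (x = 2*(1/6) - 4*1/4 = 1/3 - 1 = -2/3 ≈ -0.66667)
D = -59/36 (D = -2/3/(-6) - 7/4 = -2/3*(-1/6) - 7*1/4 = 1/9 - 7/4 = -59/36 ≈ -1.6389)
b(-3)*(D - 2) = -3*(-59/36 - 2) = -3*(-131/36) = 131/12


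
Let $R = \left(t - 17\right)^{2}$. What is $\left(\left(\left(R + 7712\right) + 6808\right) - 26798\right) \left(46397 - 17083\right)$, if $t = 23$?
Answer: $-358861988$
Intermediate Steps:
$R = 36$ ($R = \left(23 - 17\right)^{2} = 6^{2} = 36$)
$\left(\left(\left(R + 7712\right) + 6808\right) - 26798\right) \left(46397 - 17083\right) = \left(\left(\left(36 + 7712\right) + 6808\right) - 26798\right) \left(46397 - 17083\right) = \left(\left(7748 + 6808\right) - 26798\right) 29314 = \left(14556 - 26798\right) 29314 = \left(-12242\right) 29314 = -358861988$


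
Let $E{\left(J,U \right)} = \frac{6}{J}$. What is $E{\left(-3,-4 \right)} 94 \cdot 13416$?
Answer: $-2522208$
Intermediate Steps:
$E{\left(-3,-4 \right)} 94 \cdot 13416 = \frac{6}{-3} \cdot 94 \cdot 13416 = 6 \left(- \frac{1}{3}\right) 94 \cdot 13416 = \left(-2\right) 94 \cdot 13416 = \left(-188\right) 13416 = -2522208$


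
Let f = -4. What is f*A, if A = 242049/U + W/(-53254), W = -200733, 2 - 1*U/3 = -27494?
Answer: -4908023525/183033998 ≈ -26.815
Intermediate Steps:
U = 82488 (U = 6 - 3*(-27494) = 6 + 82482 = 82488)
A = 4908023525/732135992 (A = 242049/82488 - 200733/(-53254) = 242049*(1/82488) - 200733*(-1/53254) = 80683/27496 + 200733/53254 = 4908023525/732135992 ≈ 6.7037)
f*A = -4*4908023525/732135992 = -4908023525/183033998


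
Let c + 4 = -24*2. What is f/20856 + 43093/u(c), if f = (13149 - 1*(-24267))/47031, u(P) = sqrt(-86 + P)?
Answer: 1559/40869939 - 43093*I*sqrt(138)/138 ≈ 3.8145e-5 - 3668.3*I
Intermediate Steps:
c = -52 (c = -4 - 24*2 = -4 - 48 = -52)
f = 12472/15677 (f = (13149 + 24267)*(1/47031) = 37416*(1/47031) = 12472/15677 ≈ 0.79556)
f/20856 + 43093/u(c) = (12472/15677)/20856 + 43093/(sqrt(-86 - 52)) = (12472/15677)*(1/20856) + 43093/(sqrt(-138)) = 1559/40869939 + 43093/((I*sqrt(138))) = 1559/40869939 + 43093*(-I*sqrt(138)/138) = 1559/40869939 - 43093*I*sqrt(138)/138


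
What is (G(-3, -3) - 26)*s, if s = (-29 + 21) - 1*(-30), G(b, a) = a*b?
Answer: -374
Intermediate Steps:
s = 22 (s = -8 + 30 = 22)
(G(-3, -3) - 26)*s = (-3*(-3) - 26)*22 = (9 - 26)*22 = -17*22 = -374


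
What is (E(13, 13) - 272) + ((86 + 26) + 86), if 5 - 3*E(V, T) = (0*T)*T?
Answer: -217/3 ≈ -72.333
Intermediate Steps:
E(V, T) = 5/3 (E(V, T) = 5/3 - 0*T*T/3 = 5/3 - 0*T = 5/3 - ⅓*0 = 5/3 + 0 = 5/3)
(E(13, 13) - 272) + ((86 + 26) + 86) = (5/3 - 272) + ((86 + 26) + 86) = -811/3 + (112 + 86) = -811/3 + 198 = -217/3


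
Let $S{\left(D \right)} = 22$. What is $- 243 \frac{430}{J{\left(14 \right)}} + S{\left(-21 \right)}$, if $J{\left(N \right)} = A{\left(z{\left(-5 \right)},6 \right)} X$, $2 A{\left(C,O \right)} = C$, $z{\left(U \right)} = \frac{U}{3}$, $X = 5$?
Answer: $\frac{125498}{5} \approx 25100.0$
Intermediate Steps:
$z{\left(U \right)} = \frac{U}{3}$ ($z{\left(U \right)} = U \frac{1}{3} = \frac{U}{3}$)
$A{\left(C,O \right)} = \frac{C}{2}$
$J{\left(N \right)} = - \frac{25}{6}$ ($J{\left(N \right)} = \frac{\frac{1}{3} \left(-5\right)}{2} \cdot 5 = \frac{1}{2} \left(- \frac{5}{3}\right) 5 = \left(- \frac{5}{6}\right) 5 = - \frac{25}{6}$)
$- 243 \frac{430}{J{\left(14 \right)}} + S{\left(-21 \right)} = - 243 \frac{430}{- \frac{25}{6}} + 22 = - 243 \cdot 430 \left(- \frac{6}{25}\right) + 22 = \left(-243\right) \left(- \frac{516}{5}\right) + 22 = \frac{125388}{5} + 22 = \frac{125498}{5}$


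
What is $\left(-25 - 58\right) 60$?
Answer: $-4980$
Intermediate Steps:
$\left(-25 - 58\right) 60 = \left(-83\right) 60 = -4980$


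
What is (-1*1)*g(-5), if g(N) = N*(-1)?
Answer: -5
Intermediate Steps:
g(N) = -N
(-1*1)*g(-5) = (-1*1)*(-1*(-5)) = -1*5 = -5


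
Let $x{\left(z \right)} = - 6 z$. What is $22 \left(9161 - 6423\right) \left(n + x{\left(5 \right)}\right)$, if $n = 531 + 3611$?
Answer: $247690432$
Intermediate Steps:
$n = 4142$
$22 \left(9161 - 6423\right) \left(n + x{\left(5 \right)}\right) = 22 \left(9161 - 6423\right) \left(4142 - 30\right) = 22 \cdot 2738 \left(4142 - 30\right) = 22 \cdot 2738 \cdot 4112 = 22 \cdot 11258656 = 247690432$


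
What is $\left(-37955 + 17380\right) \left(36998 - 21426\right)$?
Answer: $-320393900$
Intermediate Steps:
$\left(-37955 + 17380\right) \left(36998 - 21426\right) = \left(-20575\right) 15572 = -320393900$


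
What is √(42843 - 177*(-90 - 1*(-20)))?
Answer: 57*√17 ≈ 235.02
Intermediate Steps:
√(42843 - 177*(-90 - 1*(-20))) = √(42843 - 177*(-90 + 20)) = √(42843 - 177*(-70)) = √(42843 + 12390) = √55233 = 57*√17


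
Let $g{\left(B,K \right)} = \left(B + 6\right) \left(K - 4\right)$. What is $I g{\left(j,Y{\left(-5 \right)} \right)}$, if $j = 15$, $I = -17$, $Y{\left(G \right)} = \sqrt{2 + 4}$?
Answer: $1428 - 357 \sqrt{6} \approx 553.53$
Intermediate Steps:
$Y{\left(G \right)} = \sqrt{6}$
$g{\left(B,K \right)} = \left(-4 + K\right) \left(6 + B\right)$ ($g{\left(B,K \right)} = \left(6 + B\right) \left(-4 + K\right) = \left(-4 + K\right) \left(6 + B\right)$)
$I g{\left(j,Y{\left(-5 \right)} \right)} = - 17 \left(-24 - 60 + 6 \sqrt{6} + 15 \sqrt{6}\right) = - 17 \left(-84 + 21 \sqrt{6}\right) = 1428 - 357 \sqrt{6}$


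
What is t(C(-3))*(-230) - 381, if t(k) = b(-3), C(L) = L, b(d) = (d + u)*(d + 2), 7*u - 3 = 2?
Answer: -6347/7 ≈ -906.71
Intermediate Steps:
u = 5/7 (u = 3/7 + (⅐)*2 = 3/7 + 2/7 = 5/7 ≈ 0.71429)
b(d) = (2 + d)*(5/7 + d) (b(d) = (d + 5/7)*(d + 2) = (5/7 + d)*(2 + d) = (2 + d)*(5/7 + d))
t(k) = 16/7 (t(k) = 10/7 + (-3)² + (19/7)*(-3) = 10/7 + 9 - 57/7 = 16/7)
t(C(-3))*(-230) - 381 = (16/7)*(-230) - 381 = -3680/7 - 381 = -6347/7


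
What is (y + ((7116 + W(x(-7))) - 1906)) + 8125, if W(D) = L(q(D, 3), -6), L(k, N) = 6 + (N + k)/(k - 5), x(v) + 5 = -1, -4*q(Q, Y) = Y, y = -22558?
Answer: -211964/23 ≈ -9215.8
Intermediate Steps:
q(Q, Y) = -Y/4
x(v) = -6 (x(v) = -5 - 1 = -6)
L(k, N) = 6 + (N + k)/(-5 + k)
W(D) = 165/23 (W(D) = (-30 - 6 + 7*(-¼*3))/(-5 - ¼*3) = (-30 - 6 + 7*(-¾))/(-5 - ¾) = (-30 - 6 - 21/4)/(-23/4) = -4/23*(-165/4) = 165/23)
(y + ((7116 + W(x(-7))) - 1906)) + 8125 = (-22558 + ((7116 + 165/23) - 1906)) + 8125 = (-22558 + (163833/23 - 1906)) + 8125 = (-22558 + 119995/23) + 8125 = -398839/23 + 8125 = -211964/23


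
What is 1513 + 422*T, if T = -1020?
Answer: -428927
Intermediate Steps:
1513 + 422*T = 1513 + 422*(-1020) = 1513 - 430440 = -428927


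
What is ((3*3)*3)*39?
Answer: 1053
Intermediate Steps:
((3*3)*3)*39 = (9*3)*39 = 27*39 = 1053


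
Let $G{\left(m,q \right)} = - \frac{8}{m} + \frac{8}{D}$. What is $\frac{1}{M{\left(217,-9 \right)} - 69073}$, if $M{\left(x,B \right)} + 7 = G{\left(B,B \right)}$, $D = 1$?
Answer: $- \frac{9}{621640} \approx -1.4478 \cdot 10^{-5}$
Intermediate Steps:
$G{\left(m,q \right)} = 8 - \frac{8}{m}$ ($G{\left(m,q \right)} = - \frac{8}{m} + \frac{8}{1} = - \frac{8}{m} + 8 \cdot 1 = - \frac{8}{m} + 8 = 8 - \frac{8}{m}$)
$M{\left(x,B \right)} = 1 - \frac{8}{B}$ ($M{\left(x,B \right)} = -7 + \left(8 - \frac{8}{B}\right) = 1 - \frac{8}{B}$)
$\frac{1}{M{\left(217,-9 \right)} - 69073} = \frac{1}{\frac{-8 - 9}{-9} - 69073} = \frac{1}{\left(- \frac{1}{9}\right) \left(-17\right) - 69073} = \frac{1}{\frac{17}{9} - 69073} = \frac{1}{- \frac{621640}{9}} = - \frac{9}{621640}$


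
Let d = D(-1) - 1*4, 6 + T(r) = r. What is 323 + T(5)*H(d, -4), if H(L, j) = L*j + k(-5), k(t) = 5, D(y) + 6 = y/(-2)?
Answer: 280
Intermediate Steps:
T(r) = -6 + r
D(y) = -6 - y/2 (D(y) = -6 + y/(-2) = -6 + y*(-½) = -6 - y/2)
d = -19/2 (d = (-6 - ½*(-1)) - 1*4 = (-6 + ½) - 4 = -11/2 - 4 = -19/2 ≈ -9.5000)
H(L, j) = 5 + L*j (H(L, j) = L*j + 5 = 5 + L*j)
323 + T(5)*H(d, -4) = 323 + (-6 + 5)*(5 - 19/2*(-4)) = 323 - (5 + 38) = 323 - 1*43 = 323 - 43 = 280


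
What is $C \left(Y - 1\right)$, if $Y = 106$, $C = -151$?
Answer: $-15855$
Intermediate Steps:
$C \left(Y - 1\right) = - 151 \left(106 - 1\right) = \left(-151\right) 105 = -15855$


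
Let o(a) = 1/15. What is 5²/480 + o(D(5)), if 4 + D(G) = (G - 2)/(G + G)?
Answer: 19/160 ≈ 0.11875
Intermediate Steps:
D(G) = -4 + (-2 + G)/(2*G) (D(G) = -4 + (G - 2)/(G + G) = -4 + (-2 + G)/((2*G)) = -4 + (-2 + G)*(1/(2*G)) = -4 + (-2 + G)/(2*G))
o(a) = 1/15
5²/480 + o(D(5)) = 5²/480 + 1/15 = 25*(1/480) + 1/15 = 5/96 + 1/15 = 19/160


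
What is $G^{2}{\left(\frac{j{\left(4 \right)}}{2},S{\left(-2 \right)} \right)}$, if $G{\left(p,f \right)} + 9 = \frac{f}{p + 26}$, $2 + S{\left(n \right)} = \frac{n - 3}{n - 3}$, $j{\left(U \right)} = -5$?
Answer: $\frac{180625}{2209} \approx 81.768$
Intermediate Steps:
$S{\left(n \right)} = -1$ ($S{\left(n \right)} = -2 + \frac{n - 3}{n - 3} = -2 + \frac{-3 + n}{-3 + n} = -2 + 1 = -1$)
$G{\left(p,f \right)} = -9 + \frac{f}{26 + p}$ ($G{\left(p,f \right)} = -9 + \frac{f}{p + 26} = -9 + \frac{f}{26 + p}$)
$G^{2}{\left(\frac{j{\left(4 \right)}}{2},S{\left(-2 \right)} \right)} = \left(\frac{-234 - 1 - 9 \left(- \frac{5}{2}\right)}{26 - \frac{5}{2}}\right)^{2} = \left(\frac{-234 - 1 - 9 \left(\left(-5\right) \frac{1}{2}\right)}{26 - \frac{5}{2}}\right)^{2} = \left(\frac{-234 - 1 - - \frac{45}{2}}{26 - \frac{5}{2}}\right)^{2} = \left(\frac{-234 - 1 + \frac{45}{2}}{\frac{47}{2}}\right)^{2} = \left(\frac{2}{47} \left(- \frac{425}{2}\right)\right)^{2} = \left(- \frac{425}{47}\right)^{2} = \frac{180625}{2209}$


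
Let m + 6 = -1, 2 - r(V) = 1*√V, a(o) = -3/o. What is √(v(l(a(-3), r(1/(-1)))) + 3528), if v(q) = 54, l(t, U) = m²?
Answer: 3*√398 ≈ 59.850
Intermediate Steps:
r(V) = 2 - √V
m = -7 (m = -6 - 1 = -7)
l(t, U) = 49 (l(t, U) = (-7)² = 49)
√(v(l(a(-3), r(1/(-1)))) + 3528) = √(54 + 3528) = √3582 = 3*√398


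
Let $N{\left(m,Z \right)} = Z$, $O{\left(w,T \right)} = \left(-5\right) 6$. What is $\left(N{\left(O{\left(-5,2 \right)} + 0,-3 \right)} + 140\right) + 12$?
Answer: $149$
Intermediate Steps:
$O{\left(w,T \right)} = -30$
$\left(N{\left(O{\left(-5,2 \right)} + 0,-3 \right)} + 140\right) + 12 = \left(-3 + 140\right) + 12 = 137 + 12 = 149$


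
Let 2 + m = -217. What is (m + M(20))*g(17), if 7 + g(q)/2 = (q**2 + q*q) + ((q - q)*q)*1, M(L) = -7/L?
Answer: -2504977/10 ≈ -2.5050e+5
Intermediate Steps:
m = -219 (m = -2 - 217 = -219)
g(q) = -14 + 4*q**2 (g(q) = -14 + 2*((q**2 + q*q) + ((q - q)*q)*1) = -14 + 2*((q**2 + q**2) + (0*q)*1) = -14 + 2*(2*q**2 + 0*1) = -14 + 2*(2*q**2 + 0) = -14 + 2*(2*q**2) = -14 + 4*q**2)
(m + M(20))*g(17) = (-219 - 7/20)*(-14 + 4*17**2) = (-219 - 7*1/20)*(-14 + 4*289) = (-219 - 7/20)*(-14 + 1156) = -4387/20*1142 = -2504977/10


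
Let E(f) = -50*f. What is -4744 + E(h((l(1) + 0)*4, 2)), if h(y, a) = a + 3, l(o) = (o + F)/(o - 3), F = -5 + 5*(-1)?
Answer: -4994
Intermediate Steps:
F = -10 (F = -5 - 5 = -10)
l(o) = (-10 + o)/(-3 + o) (l(o) = (o - 10)/(o - 3) = (-10 + o)/(-3 + o))
h(y, a) = 3 + a
-4744 + E(h((l(1) + 0)*4, 2)) = -4744 - 50*(3 + 2) = -4744 - 50*5 = -4744 - 250 = -4994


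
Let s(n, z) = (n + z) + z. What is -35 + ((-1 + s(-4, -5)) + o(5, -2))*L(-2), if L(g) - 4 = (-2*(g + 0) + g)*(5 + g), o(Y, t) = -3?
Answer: -215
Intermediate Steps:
s(n, z) = n + 2*z
L(g) = 4 - g*(5 + g) (L(g) = 4 + (-2*(g + 0) + g)*(5 + g) = 4 + (-2*g + g)*(5 + g) = 4 + (-g)*(5 + g) = 4 - g*(5 + g))
-35 + ((-1 + s(-4, -5)) + o(5, -2))*L(-2) = -35 + ((-1 + (-4 + 2*(-5))) - 3)*(4 - 1*(-2)² - 5*(-2)) = -35 + ((-1 + (-4 - 10)) - 3)*(4 - 1*4 + 10) = -35 + ((-1 - 14) - 3)*(4 - 4 + 10) = -35 + (-15 - 3)*10 = -35 - 18*10 = -35 - 180 = -215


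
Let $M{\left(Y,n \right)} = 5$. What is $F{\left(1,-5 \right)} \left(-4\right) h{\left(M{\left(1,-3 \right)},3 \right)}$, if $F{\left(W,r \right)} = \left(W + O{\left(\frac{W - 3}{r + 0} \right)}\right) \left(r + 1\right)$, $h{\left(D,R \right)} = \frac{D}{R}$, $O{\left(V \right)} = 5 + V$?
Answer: $\frac{512}{3} \approx 170.67$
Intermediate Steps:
$F{\left(W,r \right)} = \left(1 + r\right) \left(5 + W + \frac{-3 + W}{r}\right)$ ($F{\left(W,r \right)} = \left(W + \left(5 + \frac{W - 3}{r + 0}\right)\right) \left(r + 1\right) = \left(W + \left(5 + \frac{-3 + W}{r}\right)\right) \left(1 + r\right) = \left(5 + W + \frac{-3 + W}{r}\right) \left(1 + r\right) = \left(1 + r\right) \left(5 + W + \frac{-3 + W}{r}\right)$)
$F{\left(1,-5 \right)} \left(-4\right) h{\left(M{\left(1,-3 \right)},3 \right)} = \frac{-3 + 1 - 5 \left(2 + 2 \cdot 1 + 5 \left(-5\right) + 1 \left(-5\right)\right)}{-5} \left(-4\right) \frac{5}{3} = - \frac{-3 + 1 - 5 \left(2 + 2 - 25 - 5\right)}{5} \left(-4\right) 5 \cdot \frac{1}{3} = - \frac{-3 + 1 - -130}{5} \left(-4\right) \frac{5}{3} = - \frac{-3 + 1 + 130}{5} \left(-4\right) \frac{5}{3} = \left(- \frac{1}{5}\right) 128 \left(-4\right) \frac{5}{3} = \left(- \frac{128}{5}\right) \left(-4\right) \frac{5}{3} = \frac{512}{5} \cdot \frac{5}{3} = \frac{512}{3}$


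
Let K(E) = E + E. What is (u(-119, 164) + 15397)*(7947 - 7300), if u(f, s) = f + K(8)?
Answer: 9895218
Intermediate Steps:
K(E) = 2*E
u(f, s) = 16 + f (u(f, s) = f + 2*8 = f + 16 = 16 + f)
(u(-119, 164) + 15397)*(7947 - 7300) = ((16 - 119) + 15397)*(7947 - 7300) = (-103 + 15397)*647 = 15294*647 = 9895218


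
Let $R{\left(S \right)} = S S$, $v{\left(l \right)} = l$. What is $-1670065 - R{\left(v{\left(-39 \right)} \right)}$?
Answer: $-1671586$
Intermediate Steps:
$R{\left(S \right)} = S^{2}$
$-1670065 - R{\left(v{\left(-39 \right)} \right)} = -1670065 - \left(-39\right)^{2} = -1670065 - 1521 = -1671586$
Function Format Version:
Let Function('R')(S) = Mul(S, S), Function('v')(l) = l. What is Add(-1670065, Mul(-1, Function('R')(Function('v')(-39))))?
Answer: -1671586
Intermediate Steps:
Function('R')(S) = Pow(S, 2)
Add(-1670065, Mul(-1, Function('R')(Function('v')(-39)))) = Add(-1670065, Mul(-1, Pow(-39, 2))) = Add(-1670065, Mul(-1, 1521)) = Add(-1670065, -1521) = -1671586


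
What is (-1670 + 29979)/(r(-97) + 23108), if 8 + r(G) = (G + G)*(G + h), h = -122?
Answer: 28309/65586 ≈ 0.43163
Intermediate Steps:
r(G) = -8 + 2*G*(-122 + G) (r(G) = -8 + (G + G)*(G - 122) = -8 + (2*G)*(-122 + G) = -8 + 2*G*(-122 + G))
(-1670 + 29979)/(r(-97) + 23108) = (-1670 + 29979)/((-8 - 244*(-97) + 2*(-97)²) + 23108) = 28309/((-8 + 23668 + 2*9409) + 23108) = 28309/((-8 + 23668 + 18818) + 23108) = 28309/(42478 + 23108) = 28309/65586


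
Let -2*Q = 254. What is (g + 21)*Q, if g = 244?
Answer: -33655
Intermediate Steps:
Q = -127 (Q = -½*254 = -127)
(g + 21)*Q = (244 + 21)*(-127) = 265*(-127) = -33655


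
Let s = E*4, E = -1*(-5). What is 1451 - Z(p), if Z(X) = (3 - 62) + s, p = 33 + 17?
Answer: 1490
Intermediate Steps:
E = 5
p = 50
s = 20 (s = 5*4 = 20)
Z(X) = -39 (Z(X) = (3 - 62) + 20 = -59 + 20 = -39)
1451 - Z(p) = 1451 - 1*(-39) = 1451 + 39 = 1490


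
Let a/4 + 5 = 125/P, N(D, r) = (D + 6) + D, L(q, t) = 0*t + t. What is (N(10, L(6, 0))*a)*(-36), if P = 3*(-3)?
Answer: 70720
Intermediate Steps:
P = -9
L(q, t) = t (L(q, t) = 0 + t = t)
N(D, r) = 6 + 2*D (N(D, r) = (6 + D) + D = 6 + 2*D)
a = -680/9 (a = -20 + 4*(125/(-9)) = -20 + 4*(125*(-⅑)) = -20 + 4*(-125/9) = -20 - 500/9 = -680/9 ≈ -75.556)
(N(10, L(6, 0))*a)*(-36) = ((6 + 2*10)*(-680/9))*(-36) = ((6 + 20)*(-680/9))*(-36) = (26*(-680/9))*(-36) = -17680/9*(-36) = 70720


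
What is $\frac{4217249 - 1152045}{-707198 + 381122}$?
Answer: $- \frac{766301}{81519} \approx -9.4003$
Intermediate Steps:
$\frac{4217249 - 1152045}{-707198 + 381122} = \frac{3065204}{-326076} = 3065204 \left(- \frac{1}{326076}\right) = - \frac{766301}{81519}$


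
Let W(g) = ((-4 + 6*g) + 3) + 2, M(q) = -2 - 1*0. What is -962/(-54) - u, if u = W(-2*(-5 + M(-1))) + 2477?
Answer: -68693/27 ≈ -2544.2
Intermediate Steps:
M(q) = -2 (M(q) = -2 + 0 = -2)
W(g) = 1 + 6*g (W(g) = (-1 + 6*g) + 2 = 1 + 6*g)
u = 2562 (u = (1 + 6*(-2*(-5 - 2))) + 2477 = (1 + 6*(-2*(-7))) + 2477 = (1 + 6*14) + 2477 = (1 + 84) + 2477 = 85 + 2477 = 2562)
-962/(-54) - u = -962/(-54) - 1*2562 = -962*(-1/54) - 2562 = 481/27 - 2562 = -68693/27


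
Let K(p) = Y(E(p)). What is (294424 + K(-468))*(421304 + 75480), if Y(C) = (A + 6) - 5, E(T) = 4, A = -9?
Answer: 146261158144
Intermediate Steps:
Y(C) = -8 (Y(C) = (-9 + 6) - 5 = -3 - 5 = -8)
K(p) = -8
(294424 + K(-468))*(421304 + 75480) = (294424 - 8)*(421304 + 75480) = 294416*496784 = 146261158144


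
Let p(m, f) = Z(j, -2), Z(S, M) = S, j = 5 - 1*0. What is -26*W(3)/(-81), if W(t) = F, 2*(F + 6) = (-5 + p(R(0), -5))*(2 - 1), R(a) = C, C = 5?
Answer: -52/27 ≈ -1.9259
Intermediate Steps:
j = 5 (j = 5 + 0 = 5)
R(a) = 5
p(m, f) = 5
F = -6 (F = -6 + ((-5 + 5)*(2 - 1))/2 = -6 + (0*1)/2 = -6 + (½)*0 = -6 + 0 = -6)
W(t) = -6
-26*W(3)/(-81) = -26*(-6)/(-81) = 156*(-1/81) = -52/27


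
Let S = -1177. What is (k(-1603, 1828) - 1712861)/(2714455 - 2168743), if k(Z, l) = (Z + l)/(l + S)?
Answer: -185845381/59209752 ≈ -3.1388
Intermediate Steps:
k(Z, l) = (Z + l)/(-1177 + l) (k(Z, l) = (Z + l)/(l - 1177) = (Z + l)/(-1177 + l))
(k(-1603, 1828) - 1712861)/(2714455 - 2168743) = ((-1603 + 1828)/(-1177 + 1828) - 1712861)/(2714455 - 2168743) = (225/651 - 1712861)/545712 = ((1/651)*225 - 1712861)*(1/545712) = (75/217 - 1712861)*(1/545712) = -371690762/217*1/545712 = -185845381/59209752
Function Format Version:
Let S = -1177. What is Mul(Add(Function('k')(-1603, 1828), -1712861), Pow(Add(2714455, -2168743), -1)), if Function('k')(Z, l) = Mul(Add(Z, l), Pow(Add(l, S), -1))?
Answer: Rational(-185845381, 59209752) ≈ -3.1388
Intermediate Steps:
Function('k')(Z, l) = Mul(Pow(Add(-1177, l), -1), Add(Z, l)) (Function('k')(Z, l) = Mul(Add(Z, l), Pow(Add(l, -1177), -1)) = Mul(Add(Z, l), Pow(Add(-1177, l), -1)) = Mul(Pow(Add(-1177, l), -1), Add(Z, l)))
Mul(Add(Function('k')(-1603, 1828), -1712861), Pow(Add(2714455, -2168743), -1)) = Mul(Add(Mul(Pow(Add(-1177, 1828), -1), Add(-1603, 1828)), -1712861), Pow(Add(2714455, -2168743), -1)) = Mul(Add(Mul(Pow(651, -1), 225), -1712861), Pow(545712, -1)) = Mul(Add(Mul(Rational(1, 651), 225), -1712861), Rational(1, 545712)) = Mul(Add(Rational(75, 217), -1712861), Rational(1, 545712)) = Mul(Rational(-371690762, 217), Rational(1, 545712)) = Rational(-185845381, 59209752)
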